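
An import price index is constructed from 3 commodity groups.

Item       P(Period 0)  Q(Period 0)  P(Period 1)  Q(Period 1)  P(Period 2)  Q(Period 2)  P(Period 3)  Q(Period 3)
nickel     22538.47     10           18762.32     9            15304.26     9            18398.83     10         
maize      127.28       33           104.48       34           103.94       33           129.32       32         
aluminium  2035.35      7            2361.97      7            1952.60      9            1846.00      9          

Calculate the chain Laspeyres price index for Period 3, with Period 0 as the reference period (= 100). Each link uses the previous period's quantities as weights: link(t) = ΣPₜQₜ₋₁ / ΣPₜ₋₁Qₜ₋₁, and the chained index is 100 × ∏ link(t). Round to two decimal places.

82.01

Link Period 0→Period 1:
ΣP(Period 1)Q(Period 0) = 18762.32×10 + 104.48×33 + 2361.97×7 = 187623.2 + 3447.84 + 16533.79 = 207604.83
ΣP(Period 0)Q(Period 0) = 22538.47×10 + 127.28×33 + 2035.35×7 = 225384.7 + 4200.24 + 14247.45 = 243832.39
link = 207604.83/243832.39 = 0.851424
Link Period 1→Period 2:
ΣP(Period 2)Q(Period 1) = 15304.26×9 + 103.94×34 + 1952.60×7 = 137738.34 + 3533.96 + 13668.2 = 154940.5
ΣP(Period 1)Q(Period 1) = 18762.32×9 + 104.48×34 + 2361.97×7 = 168860.88 + 3552.32 + 16533.79 = 188946.99
link = 154940.5/188946.99 = 0.820021
Link Period 2→Period 3:
ΣP(Period 3)Q(Period 2) = 18398.83×9 + 129.32×33 + 1846.00×9 = 165589.47 + 4267.56 + 16614 = 186471.03
ΣP(Period 2)Q(Period 2) = 15304.26×9 + 103.94×33 + 1952.60×9 = 137738.34 + 3430.02 + 17573.4 = 158741.76
link = 186471.03/158741.76 = 1.174682
Chained index = 100 × 0.851424 × 0.820021 × 1.174682 = 82.0146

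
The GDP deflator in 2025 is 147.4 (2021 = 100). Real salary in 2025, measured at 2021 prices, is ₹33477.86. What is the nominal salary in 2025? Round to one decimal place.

49346.4

Nominal = Real × (Index/100) = 33477.86 × (147.4/100)
        = 33477.86 × 1.474 = 49346.3656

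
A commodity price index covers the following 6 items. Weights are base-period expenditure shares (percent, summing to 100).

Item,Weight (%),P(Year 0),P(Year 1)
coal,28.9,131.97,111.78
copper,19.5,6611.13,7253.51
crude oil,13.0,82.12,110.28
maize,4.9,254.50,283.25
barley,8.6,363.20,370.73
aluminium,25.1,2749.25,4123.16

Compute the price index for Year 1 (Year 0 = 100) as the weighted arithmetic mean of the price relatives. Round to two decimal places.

coal: 28.9 × (111.78/131.97) = 28.9 × 0.847011 = 24.4786
copper: 19.5 × (7253.51/6611.13) = 19.5 × 1.097166 = 21.3947
crude oil: 13.0 × (110.28/82.12) = 13.0 × 1.342913 = 17.4579
maize: 4.9 × (283.25/254.50) = 4.9 × 1.112967 = 5.4535
barley: 8.6 × (370.73/363.20) = 8.6 × 1.020732 = 8.7783
aluminium: 25.1 × (4123.16/2749.25) = 25.1 × 1.499740 = 37.6435
Index = Σ wᵢ·(p₁ᵢ/p₀ᵢ) = 24.4786 + 21.3947 + 17.4579 + 5.4535 + 8.7783 + 37.6435 = 115.2065

115.21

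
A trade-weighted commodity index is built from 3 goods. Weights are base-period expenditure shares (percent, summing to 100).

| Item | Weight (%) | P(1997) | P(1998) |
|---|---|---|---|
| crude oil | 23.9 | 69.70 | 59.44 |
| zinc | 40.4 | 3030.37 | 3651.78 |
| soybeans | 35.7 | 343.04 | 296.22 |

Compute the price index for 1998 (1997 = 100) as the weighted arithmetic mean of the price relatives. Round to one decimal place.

crude oil: 23.9 × (59.44/69.70) = 23.9 × 0.852798 = 20.3819
zinc: 40.4 × (3651.78/3030.37) = 40.4 × 1.205061 = 48.6845
soybeans: 35.7 × (296.22/343.04) = 35.7 × 0.863514 = 30.8275
Index = Σ wᵢ·(p₁ᵢ/p₀ᵢ) = 20.3819 + 48.6845 + 30.8275 = 99.8938

99.9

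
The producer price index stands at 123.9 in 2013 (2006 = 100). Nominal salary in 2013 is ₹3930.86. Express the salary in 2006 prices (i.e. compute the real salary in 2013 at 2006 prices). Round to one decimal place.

Real = Nominal ÷ (Index/100) = 3930.86 ÷ (123.9/100)
     = 3930.86 ÷ 1.239 = 3172.6069

3172.6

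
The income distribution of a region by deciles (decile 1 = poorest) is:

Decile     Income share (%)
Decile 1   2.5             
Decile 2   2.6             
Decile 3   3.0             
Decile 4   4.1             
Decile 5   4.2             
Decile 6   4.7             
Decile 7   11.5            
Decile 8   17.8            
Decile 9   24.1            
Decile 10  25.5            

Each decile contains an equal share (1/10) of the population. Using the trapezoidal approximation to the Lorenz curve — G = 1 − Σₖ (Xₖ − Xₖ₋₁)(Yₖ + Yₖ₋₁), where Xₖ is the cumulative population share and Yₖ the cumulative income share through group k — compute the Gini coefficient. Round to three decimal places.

0.454

Cumulative income shares Yₖ: 0.0250, 0.0510, 0.0810, 0.1220, 0.1640, 0.2110, 0.3260, 0.5040, 0.7450, 1.0000
Σ (Xₖ−Xₖ₋₁)(Yₖ+Yₖ₋₁) = (1/10)(0.0250+0.0000) + (1/10)(0.0510+0.0250) + (1/10)(0.0810+0.0510) + (1/10)(0.1220+0.0810) + (1/10)(0.1640+0.1220) + (1/10)(0.2110+0.1640) + (1/10)(0.3260+0.2110) + (1/10)(0.5040+0.3260) + (1/10)(0.7450+0.5040) + (1/10)(1.0000+0.7450)
  = 0.0025 + 0.0076 + 0.0132 + 0.0203 + 0.0286 + 0.0375 + 0.0537 + 0.0830 + 0.1249 + 0.1745 = 0.5458
G = 1 − 0.5458 = 0.4542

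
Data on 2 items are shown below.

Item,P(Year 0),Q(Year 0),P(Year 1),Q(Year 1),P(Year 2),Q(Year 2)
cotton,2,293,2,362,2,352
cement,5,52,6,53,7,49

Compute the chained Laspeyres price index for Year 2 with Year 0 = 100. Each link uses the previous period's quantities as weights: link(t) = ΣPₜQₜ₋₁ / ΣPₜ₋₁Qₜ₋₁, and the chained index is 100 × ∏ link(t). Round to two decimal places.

Link Year 0→Year 1:
ΣP(Year 1)Q(Year 0) = 2×293 + 6×52 = 586 + 312 = 898
ΣP(Year 0)Q(Year 0) = 2×293 + 5×52 = 586 + 260 = 846
link = 898/846 = 1.061466
Link Year 1→Year 2:
ΣP(Year 2)Q(Year 1) = 2×362 + 7×53 = 724 + 371 = 1095
ΣP(Year 1)Q(Year 1) = 2×362 + 6×53 = 724 + 318 = 1042
link = 1095/1042 = 1.050864
Chained index = 100 × 1.061466 × 1.050864 = 111.5456

111.55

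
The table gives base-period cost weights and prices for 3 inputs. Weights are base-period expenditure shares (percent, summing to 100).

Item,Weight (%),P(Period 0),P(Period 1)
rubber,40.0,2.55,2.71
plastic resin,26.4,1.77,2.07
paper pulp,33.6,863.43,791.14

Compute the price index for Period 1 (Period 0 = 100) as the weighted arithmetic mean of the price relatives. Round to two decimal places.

104.17

rubber: 40.0 × (2.71/2.55) = 40.0 × 1.062745 = 42.5098
plastic resin: 26.4 × (2.07/1.77) = 26.4 × 1.169492 = 30.8746
paper pulp: 33.6 × (791.14/863.43) = 33.6 × 0.916276 = 30.7869
Index = Σ wᵢ·(p₁ᵢ/p₀ᵢ) = 42.5098 + 30.8746 + 30.7869 = 104.1712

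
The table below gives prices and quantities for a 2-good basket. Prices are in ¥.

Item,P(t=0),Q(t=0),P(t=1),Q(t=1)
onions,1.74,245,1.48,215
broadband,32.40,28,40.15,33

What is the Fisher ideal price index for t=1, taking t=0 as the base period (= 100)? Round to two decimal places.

112.67

Laspeyres component (base-period weights):
ΣP(t=1)Q(t=0) = 1.48×245 + 40.15×28 = 362.6 + 1124.2 = 1486.8
ΣP(t=0)Q(t=0) = 1.74×245 + 32.40×28 = 426.3 + 907.2 = 1333.5
L = 1486.8 / 1333.5 × 100 = 111.4961
Paasche component (current-period weights):
ΣP(t=1)Q(t=1) = 1.48×215 + 40.15×33 = 318.2 + 1324.95 = 1643.15
ΣP(t=0)Q(t=1) = 1.74×215 + 32.40×33 = 374.1 + 1069.2 = 1443.3
P = 1643.15 / 1443.3 × 100 = 113.8467
Fisher = √(L × P) = √(111.4961 × 113.8467) = 112.6653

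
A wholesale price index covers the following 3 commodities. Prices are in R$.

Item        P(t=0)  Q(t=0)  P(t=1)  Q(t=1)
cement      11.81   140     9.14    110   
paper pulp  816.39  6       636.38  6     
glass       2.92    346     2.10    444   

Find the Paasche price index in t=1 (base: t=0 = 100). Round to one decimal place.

76.8

Paasche price index uses current-period quantities as weights.
ΣP(t=1)·Q(t=1) = 9.14×110 + 636.38×6 + 2.10×444 = 1005.4 + 3818.28 + 932.4 = 5756.08
ΣP(t=0)·Q(t=1) = 11.81×110 + 816.39×6 + 2.92×444 = 1299.1 + 4898.34 + 1296.48 = 7493.92
Index = 5756.08 / 7493.92 × 100 = 76.8100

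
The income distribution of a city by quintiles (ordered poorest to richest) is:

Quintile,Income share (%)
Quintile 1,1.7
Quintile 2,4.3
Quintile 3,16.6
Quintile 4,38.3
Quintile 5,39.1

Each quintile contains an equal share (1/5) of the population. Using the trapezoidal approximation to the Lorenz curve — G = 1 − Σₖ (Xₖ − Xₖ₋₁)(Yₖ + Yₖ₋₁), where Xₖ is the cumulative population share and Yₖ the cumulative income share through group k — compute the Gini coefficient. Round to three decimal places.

0.435

Cumulative income shares Yₖ: 0.0170, 0.0600, 0.2260, 0.6090, 1.0000
Σ (Xₖ−Xₖ₋₁)(Yₖ+Yₖ₋₁) = (1/5)(0.0170+0.0000) + (1/5)(0.0600+0.0170) + (1/5)(0.2260+0.0600) + (1/5)(0.6090+0.2260) + (1/5)(1.0000+0.6090)
  = 0.0034 + 0.0154 + 0.0572 + 0.1670 + 0.3218 = 0.5648
G = 1 − 0.5648 = 0.4352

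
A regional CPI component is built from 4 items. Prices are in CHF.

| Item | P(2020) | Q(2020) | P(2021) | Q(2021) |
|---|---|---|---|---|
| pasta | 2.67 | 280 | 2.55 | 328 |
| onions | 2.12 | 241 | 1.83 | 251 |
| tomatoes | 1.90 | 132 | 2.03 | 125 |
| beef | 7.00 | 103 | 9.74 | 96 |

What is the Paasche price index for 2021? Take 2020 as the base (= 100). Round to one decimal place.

Paasche price index uses current-period quantities as weights.
ΣP(2021)·Q(2021) = 2.55×328 + 1.83×251 + 2.03×125 + 9.74×96 = 836.4 + 459.33 + 253.75 + 935.04 = 2484.52
ΣP(2020)·Q(2021) = 2.67×328 + 2.12×251 + 1.90×125 + 7.00×96 = 875.76 + 532.12 + 237.5 + 672 = 2317.38
Index = 2484.52 / 2317.38 × 100 = 107.2125

107.2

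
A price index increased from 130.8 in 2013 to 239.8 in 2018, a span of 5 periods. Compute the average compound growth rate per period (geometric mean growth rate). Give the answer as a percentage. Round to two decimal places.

Growth factor = (239.8/130.8)^(1/5) = (1.833333)^(1/5) = 1.128881
Growth rate = 1.128881 − 1 = 0.128881 = 12.8881%

12.89%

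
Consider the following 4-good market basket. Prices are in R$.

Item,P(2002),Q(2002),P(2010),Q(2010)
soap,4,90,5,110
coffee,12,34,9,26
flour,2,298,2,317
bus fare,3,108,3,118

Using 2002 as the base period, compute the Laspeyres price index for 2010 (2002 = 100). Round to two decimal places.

99.29

Laspeyres price index uses base-period quantities as weights.
ΣP(2010)·Q(2002) = 5×90 + 9×34 + 2×298 + 3×108 = 450 + 306 + 596 + 324 = 1676
ΣP(2002)·Q(2002) = 4×90 + 12×34 + 2×298 + 3×108 = 360 + 408 + 596 + 324 = 1688
Index = 1676 / 1688 × 100 = 99.2891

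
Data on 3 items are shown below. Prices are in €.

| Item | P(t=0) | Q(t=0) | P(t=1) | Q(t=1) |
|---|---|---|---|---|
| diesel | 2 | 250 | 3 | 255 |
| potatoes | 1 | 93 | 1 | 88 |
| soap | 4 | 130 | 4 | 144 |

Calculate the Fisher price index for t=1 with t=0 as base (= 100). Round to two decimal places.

Laspeyres component (base-period weights):
ΣP(t=1)Q(t=0) = 3×250 + 1×93 + 4×130 = 750 + 93 + 520 = 1363
ΣP(t=0)Q(t=0) = 2×250 + 1×93 + 4×130 = 500 + 93 + 520 = 1113
L = 1363 / 1113 × 100 = 122.4618
Paasche component (current-period weights):
ΣP(t=1)Q(t=1) = 3×255 + 1×88 + 4×144 = 765 + 88 + 576 = 1429
ΣP(t=0)Q(t=1) = 2×255 + 1×88 + 4×144 = 510 + 88 + 576 = 1174
P = 1429 / 1174 × 100 = 121.7206
Fisher = √(L × P) = √(122.4618 × 121.7206) = 122.0907

122.09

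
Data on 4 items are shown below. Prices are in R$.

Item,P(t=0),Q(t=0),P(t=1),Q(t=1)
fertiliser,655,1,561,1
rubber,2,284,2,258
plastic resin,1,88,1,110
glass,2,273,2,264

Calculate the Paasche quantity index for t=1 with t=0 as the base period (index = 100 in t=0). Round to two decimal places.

Paasche quantity index uses current-period prices as weights.
ΣP(t=1)·Q(t=1) = 561×1 + 2×258 + 1×110 + 2×264 = 561 + 516 + 110 + 528 = 1715
ΣP(t=1)·Q(t=0) = 561×1 + 2×284 + 1×88 + 2×273 = 561 + 568 + 88 + 546 = 1763
Index = 1715 / 1763 × 100 = 97.2774

97.28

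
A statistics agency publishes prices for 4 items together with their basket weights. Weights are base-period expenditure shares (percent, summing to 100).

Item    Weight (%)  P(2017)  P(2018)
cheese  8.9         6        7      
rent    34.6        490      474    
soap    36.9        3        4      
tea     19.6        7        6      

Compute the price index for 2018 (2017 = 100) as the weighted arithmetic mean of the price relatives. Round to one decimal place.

109.9

cheese: 8.9 × (7/6) = 8.9 × 1.166667 = 10.3833
rent: 34.6 × (474/490) = 34.6 × 0.967347 = 33.4702
soap: 36.9 × (4/3) = 36.9 × 1.333333 = 49.2000
tea: 19.6 × (6/7) = 19.6 × 0.857143 = 16.8000
Index = Σ wᵢ·(p₁ᵢ/p₀ᵢ) = 10.3833 + 33.4702 + 49.2000 + 16.8000 = 109.8535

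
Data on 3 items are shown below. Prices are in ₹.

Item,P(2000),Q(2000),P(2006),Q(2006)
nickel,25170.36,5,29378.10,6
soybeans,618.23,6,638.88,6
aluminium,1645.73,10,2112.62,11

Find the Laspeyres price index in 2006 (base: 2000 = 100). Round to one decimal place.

Laspeyres price index uses base-period quantities as weights.
ΣP(2006)·Q(2000) = 29378.10×5 + 638.88×6 + 2112.62×10 = 146890.5 + 3833.28 + 21126.2 = 171849.98
ΣP(2000)·Q(2000) = 25170.36×5 + 618.23×6 + 1645.73×10 = 125851.8 + 3709.38 + 16457.3 = 146018.48
Index = 171849.98 / 146018.48 × 100 = 117.6906

117.7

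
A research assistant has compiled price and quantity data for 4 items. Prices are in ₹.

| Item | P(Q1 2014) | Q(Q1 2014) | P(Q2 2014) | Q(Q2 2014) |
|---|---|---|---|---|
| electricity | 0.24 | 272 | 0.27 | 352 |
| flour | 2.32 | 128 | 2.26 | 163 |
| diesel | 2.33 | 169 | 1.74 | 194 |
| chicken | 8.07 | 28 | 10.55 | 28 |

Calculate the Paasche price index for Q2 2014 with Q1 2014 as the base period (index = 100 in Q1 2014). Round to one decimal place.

96.1

Paasche price index uses current-period quantities as weights.
ΣP(Q2 2014)·Q(Q2 2014) = 0.27×352 + 2.26×163 + 1.74×194 + 10.55×28 = 95.04 + 368.38 + 337.56 + 295.4 = 1096.38
ΣP(Q1 2014)·Q(Q2 2014) = 0.24×352 + 2.32×163 + 2.33×194 + 8.07×28 = 84.48 + 378.16 + 452.02 + 225.96 = 1140.62
Index = 1096.38 / 1140.62 × 100 = 96.1214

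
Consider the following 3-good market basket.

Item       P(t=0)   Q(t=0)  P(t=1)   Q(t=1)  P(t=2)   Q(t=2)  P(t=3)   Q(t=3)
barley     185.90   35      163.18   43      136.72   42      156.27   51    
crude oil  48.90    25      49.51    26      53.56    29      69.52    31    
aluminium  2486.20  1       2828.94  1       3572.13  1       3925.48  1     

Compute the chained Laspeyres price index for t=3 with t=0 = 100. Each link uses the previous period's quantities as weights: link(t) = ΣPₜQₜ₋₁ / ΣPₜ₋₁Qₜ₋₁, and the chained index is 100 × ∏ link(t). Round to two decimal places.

107.28

Link t=0→t=1:
ΣP(t=1)Q(t=0) = 163.18×35 + 49.51×25 + 2828.94×1 = 5711.3 + 1237.75 + 2828.94 = 9777.99
ΣP(t=0)Q(t=0) = 185.90×35 + 48.90×25 + 2486.20×1 = 6506.5 + 1222.5 + 2486.2 = 10215.2
link = 9777.99/10215.2 = 0.957200
Link t=1→t=2:
ΣP(t=2)Q(t=1) = 136.72×43 + 53.56×26 + 3572.13×1 = 5878.96 + 1392.56 + 3572.13 = 10843.65
ΣP(t=1)Q(t=1) = 163.18×43 + 49.51×26 + 2828.94×1 = 7016.74 + 1287.26 + 2828.94 = 11132.94
link = 10843.65/11132.94 = 0.974015
Link t=2→t=3:
ΣP(t=3)Q(t=2) = 156.27×42 + 69.52×29 + 3925.48×1 = 6563.34 + 2016.08 + 3925.48 = 12504.9
ΣP(t=2)Q(t=2) = 136.72×42 + 53.56×29 + 3572.13×1 = 5742.24 + 1553.24 + 3572.13 = 10867.61
link = 12504.9/10867.61 = 1.150658
Chained index = 100 × 0.957200 × 0.974015 × 1.150658 = 107.2790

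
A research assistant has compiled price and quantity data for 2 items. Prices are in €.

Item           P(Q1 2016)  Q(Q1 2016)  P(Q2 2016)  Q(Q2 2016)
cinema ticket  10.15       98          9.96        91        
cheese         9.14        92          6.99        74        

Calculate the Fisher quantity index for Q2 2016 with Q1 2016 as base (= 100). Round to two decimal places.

87.54

Laspeyres component (base-period weights):
ΣP(Q1 2016)Q(Q2 2016) = 10.15×91 + 9.14×74 = 923.65 + 676.36 = 1600.01
ΣP(Q1 2016)Q(Q1 2016) = 10.15×98 + 9.14×92 = 994.7 + 840.88 = 1835.58
L = 1600.01 / 1835.58 × 100 = 87.1665
Paasche component (current-period weights):
ΣP(Q2 2016)Q(Q2 2016) = 9.96×91 + 6.99×74 = 906.36 + 517.26 = 1423.62
ΣP(Q2 2016)Q(Q1 2016) = 9.96×98 + 6.99×92 = 976.08 + 643.08 = 1619.16
P = 1423.62 / 1619.16 × 100 = 87.9234
Fisher = √(L × P) = √(87.1665 × 87.9234) = 87.5441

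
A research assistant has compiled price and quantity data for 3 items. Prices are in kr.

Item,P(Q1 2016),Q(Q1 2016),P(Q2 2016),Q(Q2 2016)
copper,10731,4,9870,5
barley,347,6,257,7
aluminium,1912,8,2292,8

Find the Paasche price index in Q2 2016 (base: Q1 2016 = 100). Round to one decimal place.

Paasche price index uses current-period quantities as weights.
ΣP(Q2 2016)·Q(Q2 2016) = 9870×5 + 257×7 + 2292×8 = 49350 + 1799 + 18336 = 69485
ΣP(Q1 2016)·Q(Q2 2016) = 10731×5 + 347×7 + 1912×8 = 53655 + 2429 + 15296 = 71380
Index = 69485 / 71380 × 100 = 97.3452

97.3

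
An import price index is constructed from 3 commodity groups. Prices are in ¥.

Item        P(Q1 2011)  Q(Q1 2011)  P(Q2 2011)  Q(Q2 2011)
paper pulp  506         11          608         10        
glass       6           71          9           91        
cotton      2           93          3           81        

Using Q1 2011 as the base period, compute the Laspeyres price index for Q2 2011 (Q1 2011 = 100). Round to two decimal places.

Laspeyres price index uses base-period quantities as weights.
ΣP(Q2 2011)·Q(Q1 2011) = 608×11 + 9×71 + 3×93 = 6688 + 639 + 279 = 7606
ΣP(Q1 2011)·Q(Q1 2011) = 506×11 + 6×71 + 2×93 = 5566 + 426 + 186 = 6178
Index = 7606 / 6178 × 100 = 123.1143

123.11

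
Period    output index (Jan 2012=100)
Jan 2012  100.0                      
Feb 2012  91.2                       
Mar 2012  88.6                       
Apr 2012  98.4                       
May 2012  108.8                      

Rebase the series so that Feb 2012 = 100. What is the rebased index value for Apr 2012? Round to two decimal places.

Rebased(Apr 2012) = 98.4 / 91.2 × 100 = 107.8947

107.89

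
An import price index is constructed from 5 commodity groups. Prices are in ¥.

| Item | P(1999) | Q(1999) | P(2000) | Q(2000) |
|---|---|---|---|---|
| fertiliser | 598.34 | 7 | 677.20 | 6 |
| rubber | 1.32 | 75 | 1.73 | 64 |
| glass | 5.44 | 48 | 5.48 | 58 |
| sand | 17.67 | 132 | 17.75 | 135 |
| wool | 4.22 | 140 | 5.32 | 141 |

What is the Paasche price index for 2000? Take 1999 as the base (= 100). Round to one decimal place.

Paasche price index uses current-period quantities as weights.
ΣP(2000)·Q(2000) = 677.20×6 + 1.73×64 + 5.48×58 + 17.75×135 + 5.32×141 = 4063.2 + 110.72 + 317.84 + 2396.25 + 750.12 = 7638.13
ΣP(1999)·Q(2000) = 598.34×6 + 1.32×64 + 5.44×58 + 17.67×135 + 4.22×141 = 3590.04 + 84.48 + 315.52 + 2385.45 + 595.02 = 6970.51
Index = 7638.13 / 6970.51 × 100 = 109.5778

109.6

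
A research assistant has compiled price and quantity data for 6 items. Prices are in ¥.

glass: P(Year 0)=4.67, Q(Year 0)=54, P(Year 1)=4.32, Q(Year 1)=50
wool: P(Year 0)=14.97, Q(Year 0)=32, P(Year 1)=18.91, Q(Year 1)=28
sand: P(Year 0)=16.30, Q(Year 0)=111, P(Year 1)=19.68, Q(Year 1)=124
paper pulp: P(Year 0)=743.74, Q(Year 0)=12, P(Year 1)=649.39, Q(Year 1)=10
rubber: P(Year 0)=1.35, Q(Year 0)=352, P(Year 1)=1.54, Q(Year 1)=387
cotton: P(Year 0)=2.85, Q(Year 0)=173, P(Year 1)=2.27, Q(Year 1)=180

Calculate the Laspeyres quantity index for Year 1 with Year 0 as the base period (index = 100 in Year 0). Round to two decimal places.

Laspeyres quantity index uses base-period prices as weights.
ΣP(Year 0)·Q(Year 1) = 4.67×50 + 14.97×28 + 16.30×124 + 743.74×10 + 1.35×387 + 2.85×180 = 233.5 + 419.16 + 2021.2 + 7437.4 + 522.45 + 513 = 11146.71
ΣP(Year 0)·Q(Year 0) = 4.67×54 + 14.97×32 + 16.30×111 + 743.74×12 + 1.35×352 + 2.85×173 = 252.18 + 479.04 + 1809.3 + 8924.88 + 475.2 + 493.05 = 12433.65
Index = 11146.71 / 12433.65 × 100 = 89.6495

89.65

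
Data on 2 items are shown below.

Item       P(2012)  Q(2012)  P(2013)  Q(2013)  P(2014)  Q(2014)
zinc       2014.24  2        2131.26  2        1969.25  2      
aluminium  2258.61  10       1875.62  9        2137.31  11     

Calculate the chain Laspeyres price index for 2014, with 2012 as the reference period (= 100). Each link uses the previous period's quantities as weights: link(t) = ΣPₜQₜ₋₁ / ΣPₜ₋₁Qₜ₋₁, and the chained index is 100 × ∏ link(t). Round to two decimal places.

94.80

Link 2012→2013:
ΣP(2013)Q(2012) = 2131.26×2 + 1875.62×10 = 4262.52 + 18756.2 = 23018.72
ΣP(2012)Q(2012) = 2014.24×2 + 2258.61×10 = 4028.48 + 22586.1 = 26614.58
link = 23018.72/26614.58 = 0.864891
Link 2013→2014:
ΣP(2014)Q(2013) = 1969.25×2 + 2137.31×9 = 3938.5 + 19235.79 = 23174.29
ΣP(2013)Q(2013) = 2131.26×2 + 1875.62×9 = 4262.52 + 16880.58 = 21143.1
link = 23174.29/21143.1 = 1.096069
Chained index = 100 × 0.864891 × 1.096069 = 94.7980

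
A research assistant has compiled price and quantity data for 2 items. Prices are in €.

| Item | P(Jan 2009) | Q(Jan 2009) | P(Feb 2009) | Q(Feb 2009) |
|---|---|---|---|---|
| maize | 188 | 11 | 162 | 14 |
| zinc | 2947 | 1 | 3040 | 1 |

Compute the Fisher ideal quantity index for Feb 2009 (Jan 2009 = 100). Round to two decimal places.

Laspeyres component (base-period weights):
ΣP(Jan 2009)Q(Feb 2009) = 188×14 + 2947×1 = 2632 + 2947 = 5579
ΣP(Jan 2009)Q(Jan 2009) = 188×11 + 2947×1 = 2068 + 2947 = 5015
L = 5579 / 5015 × 100 = 111.2463
Paasche component (current-period weights):
ΣP(Feb 2009)Q(Feb 2009) = 162×14 + 3040×1 = 2268 + 3040 = 5308
ΣP(Feb 2009)Q(Jan 2009) = 162×11 + 3040×1 = 1782 + 3040 = 4822
P = 5308 / 4822 × 100 = 110.0788
Fisher = √(L × P) = √(111.2463 × 110.0788) = 110.6610

110.66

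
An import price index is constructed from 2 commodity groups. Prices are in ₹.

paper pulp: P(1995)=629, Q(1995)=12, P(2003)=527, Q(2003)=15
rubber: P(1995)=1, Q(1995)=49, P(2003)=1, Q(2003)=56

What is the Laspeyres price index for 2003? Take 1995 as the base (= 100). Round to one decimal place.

83.9

Laspeyres price index uses base-period quantities as weights.
ΣP(2003)·Q(1995) = 527×12 + 1×49 = 6324 + 49 = 6373
ΣP(1995)·Q(1995) = 629×12 + 1×49 = 7548 + 49 = 7597
Index = 6373 / 7597 × 100 = 83.8884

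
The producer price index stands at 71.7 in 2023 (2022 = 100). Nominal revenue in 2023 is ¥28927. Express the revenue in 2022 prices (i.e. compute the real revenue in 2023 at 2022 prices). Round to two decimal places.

Real = Nominal ÷ (Index/100) = 28927 ÷ (71.7/100)
     = 28927 ÷ 0.717 = 40344.4909

40344.49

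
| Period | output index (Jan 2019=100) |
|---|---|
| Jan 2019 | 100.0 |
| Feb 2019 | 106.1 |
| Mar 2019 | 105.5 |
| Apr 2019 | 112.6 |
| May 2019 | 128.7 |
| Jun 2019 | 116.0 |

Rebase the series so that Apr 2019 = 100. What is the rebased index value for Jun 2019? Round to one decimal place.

Rebased(Jun 2019) = 116.0 / 112.6 × 100 = 103.0195

103.0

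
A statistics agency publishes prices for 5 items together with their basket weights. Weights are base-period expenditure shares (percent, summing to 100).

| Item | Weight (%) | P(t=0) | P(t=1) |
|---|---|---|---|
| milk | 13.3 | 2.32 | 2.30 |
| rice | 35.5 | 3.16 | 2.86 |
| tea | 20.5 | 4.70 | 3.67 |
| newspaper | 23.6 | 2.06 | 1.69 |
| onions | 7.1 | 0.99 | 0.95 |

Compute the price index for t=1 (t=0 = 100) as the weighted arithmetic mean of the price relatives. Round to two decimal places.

milk: 13.3 × (2.30/2.32) = 13.3 × 0.991379 = 13.1853
rice: 35.5 × (2.86/3.16) = 35.5 × 0.905063 = 32.1297
tea: 20.5 × (3.67/4.70) = 20.5 × 0.780851 = 16.0074
newspaper: 23.6 × (1.69/2.06) = 23.6 × 0.820388 = 19.3612
onions: 7.1 × (0.95/0.99) = 7.1 × 0.959596 = 6.8131
Index = Σ wᵢ·(p₁ᵢ/p₀ᵢ) = 13.1853 + 32.1297 + 16.0074 + 19.3612 + 6.8131 = 87.4968

87.50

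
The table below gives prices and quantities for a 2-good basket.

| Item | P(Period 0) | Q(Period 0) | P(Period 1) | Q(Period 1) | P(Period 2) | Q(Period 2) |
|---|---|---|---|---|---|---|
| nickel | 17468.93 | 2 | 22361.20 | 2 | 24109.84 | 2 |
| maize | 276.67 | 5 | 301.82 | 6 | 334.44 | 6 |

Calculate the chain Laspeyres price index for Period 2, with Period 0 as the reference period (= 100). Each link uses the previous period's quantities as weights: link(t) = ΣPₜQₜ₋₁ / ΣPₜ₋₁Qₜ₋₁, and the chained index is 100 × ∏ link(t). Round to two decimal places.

137.39

Link Period 0→Period 1:
ΣP(Period 1)Q(Period 0) = 22361.20×2 + 301.82×5 = 44722.4 + 1509.1 = 46231.5
ΣP(Period 0)Q(Period 0) = 17468.93×2 + 276.67×5 = 34937.86 + 1383.35 = 36321.21
link = 46231.5/36321.21 = 1.272851
Link Period 1→Period 2:
ΣP(Period 2)Q(Period 1) = 24109.84×2 + 334.44×6 = 48219.68 + 2006.64 = 50226.32
ΣP(Period 1)Q(Period 1) = 22361.20×2 + 301.82×6 = 44722.4 + 1810.92 = 46533.32
link = 50226.32/46533.32 = 1.079362
Chained index = 100 × 1.272851 × 1.079362 = 137.3868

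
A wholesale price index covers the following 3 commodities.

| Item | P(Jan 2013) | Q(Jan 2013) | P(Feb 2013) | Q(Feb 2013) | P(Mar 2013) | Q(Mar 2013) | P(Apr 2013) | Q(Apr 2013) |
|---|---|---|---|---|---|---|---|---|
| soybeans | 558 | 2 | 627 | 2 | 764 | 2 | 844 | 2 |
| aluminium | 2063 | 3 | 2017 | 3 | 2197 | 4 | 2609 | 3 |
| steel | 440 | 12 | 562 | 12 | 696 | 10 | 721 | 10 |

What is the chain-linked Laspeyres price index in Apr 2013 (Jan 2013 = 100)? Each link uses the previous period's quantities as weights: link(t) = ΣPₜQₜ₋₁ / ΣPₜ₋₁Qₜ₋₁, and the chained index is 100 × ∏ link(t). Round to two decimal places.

Link Jan 2013→Feb 2013:
ΣP(Feb 2013)Q(Jan 2013) = 627×2 + 2017×3 + 562×12 = 1254 + 6051 + 6744 = 14049
ΣP(Jan 2013)Q(Jan 2013) = 558×2 + 2063×3 + 440×12 = 1116 + 6189 + 5280 = 12585
link = 14049/12585 = 1.116329
Link Feb 2013→Mar 2013:
ΣP(Mar 2013)Q(Feb 2013) = 764×2 + 2197×3 + 696×12 = 1528 + 6591 + 8352 = 16471
ΣP(Feb 2013)Q(Feb 2013) = 627×2 + 2017×3 + 562×12 = 1254 + 6051 + 6744 = 14049
link = 16471/14049 = 1.172397
Link Mar 2013→Apr 2013:
ΣP(Apr 2013)Q(Mar 2013) = 844×2 + 2609×4 + 721×10 = 1688 + 10436 + 7210 = 19334
ΣP(Mar 2013)Q(Mar 2013) = 764×2 + 2197×4 + 696×10 = 1528 + 8788 + 6960 = 17276
link = 19334/17276 = 1.119125
Chained index = 100 × 1.116329 × 1.172397 × 1.119125 = 146.4688

146.47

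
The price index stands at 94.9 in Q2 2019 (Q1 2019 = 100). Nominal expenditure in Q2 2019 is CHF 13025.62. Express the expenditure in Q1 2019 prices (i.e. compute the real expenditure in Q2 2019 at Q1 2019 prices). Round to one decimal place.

13725.6

Real = Nominal ÷ (Index/100) = 13025.62 ÷ (94.9/100)
     = 13025.62 ÷ 0.949 = 13725.6270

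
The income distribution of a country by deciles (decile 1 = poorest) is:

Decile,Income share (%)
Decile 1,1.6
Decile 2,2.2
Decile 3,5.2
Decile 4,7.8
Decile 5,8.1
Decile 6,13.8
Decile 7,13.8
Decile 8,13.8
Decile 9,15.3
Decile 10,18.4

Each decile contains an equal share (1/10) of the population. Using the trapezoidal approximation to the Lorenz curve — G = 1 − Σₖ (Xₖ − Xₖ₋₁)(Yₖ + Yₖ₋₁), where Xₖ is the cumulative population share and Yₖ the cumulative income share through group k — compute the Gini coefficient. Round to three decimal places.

Cumulative income shares Yₖ: 0.0160, 0.0380, 0.0900, 0.1680, 0.2490, 0.3870, 0.5250, 0.6630, 0.8160, 1.0000
Σ (Xₖ−Xₖ₋₁)(Yₖ+Yₖ₋₁) = (1/10)(0.0160+0.0000) + (1/10)(0.0380+0.0160) + (1/10)(0.0900+0.0380) + (1/10)(0.1680+0.0900) + (1/10)(0.2490+0.1680) + (1/10)(0.3870+0.2490) + (1/10)(0.5250+0.3870) + (1/10)(0.6630+0.5250) + (1/10)(0.8160+0.6630) + (1/10)(1.0000+0.8160)
  = 0.0016 + 0.0054 + 0.0128 + 0.0258 + 0.0417 + 0.0636 + 0.0912 + 0.1188 + 0.1479 + 0.1816 = 0.6904
G = 1 − 0.6904 = 0.3096

0.310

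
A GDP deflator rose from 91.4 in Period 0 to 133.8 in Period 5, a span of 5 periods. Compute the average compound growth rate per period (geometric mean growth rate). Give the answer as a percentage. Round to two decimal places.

7.92%

Growth factor = (133.8/91.4)^(1/5) = (1.463895)^(1/5) = 1.079200
Growth rate = 1.079200 − 1 = 0.079200 = 7.9200%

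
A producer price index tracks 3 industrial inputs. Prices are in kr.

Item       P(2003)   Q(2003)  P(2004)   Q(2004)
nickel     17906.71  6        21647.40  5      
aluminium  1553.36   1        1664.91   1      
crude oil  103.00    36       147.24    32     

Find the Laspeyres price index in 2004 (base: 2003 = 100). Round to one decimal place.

121.4

Laspeyres price index uses base-period quantities as weights.
ΣP(2004)·Q(2003) = 21647.40×6 + 1664.91×1 + 147.24×36 = 129884.4 + 1664.91 + 5300.64 = 136849.95
ΣP(2003)·Q(2003) = 17906.71×6 + 1553.36×1 + 103.00×36 = 107440.26 + 1553.36 + 3708 = 112701.62
Index = 136849.95 / 112701.62 × 100 = 121.4268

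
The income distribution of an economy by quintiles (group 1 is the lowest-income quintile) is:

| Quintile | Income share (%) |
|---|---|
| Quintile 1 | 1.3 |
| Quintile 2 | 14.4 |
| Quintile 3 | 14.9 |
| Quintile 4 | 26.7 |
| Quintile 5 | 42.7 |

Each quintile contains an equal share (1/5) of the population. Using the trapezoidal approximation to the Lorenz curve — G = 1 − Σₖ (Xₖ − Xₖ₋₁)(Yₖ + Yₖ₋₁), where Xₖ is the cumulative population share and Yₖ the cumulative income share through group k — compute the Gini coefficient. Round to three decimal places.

Cumulative income shares Yₖ: 0.0130, 0.1570, 0.3060, 0.5730, 1.0000
Σ (Xₖ−Xₖ₋₁)(Yₖ+Yₖ₋₁) = (1/5)(0.0130+0.0000) + (1/5)(0.1570+0.0130) + (1/5)(0.3060+0.1570) + (1/5)(0.5730+0.3060) + (1/5)(1.0000+0.5730)
  = 0.0026 + 0.0340 + 0.0926 + 0.1758 + 0.3146 = 0.6196
G = 1 − 0.6196 = 0.3804

0.380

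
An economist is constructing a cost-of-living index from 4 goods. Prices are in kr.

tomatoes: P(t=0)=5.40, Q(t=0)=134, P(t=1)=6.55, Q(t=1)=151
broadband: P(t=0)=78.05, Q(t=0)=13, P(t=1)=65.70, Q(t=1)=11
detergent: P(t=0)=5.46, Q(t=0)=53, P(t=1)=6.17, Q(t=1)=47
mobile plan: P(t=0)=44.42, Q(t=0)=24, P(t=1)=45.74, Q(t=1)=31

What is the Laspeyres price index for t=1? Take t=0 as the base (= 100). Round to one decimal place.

102.0

Laspeyres price index uses base-period quantities as weights.
ΣP(t=1)·Q(t=0) = 6.55×134 + 65.70×13 + 6.17×53 + 45.74×24 = 877.7 + 854.1 + 327.01 + 1097.76 = 3156.57
ΣP(t=0)·Q(t=0) = 5.40×134 + 78.05×13 + 5.46×53 + 44.42×24 = 723.6 + 1014.65 + 289.38 + 1066.08 = 3093.71
Index = 3156.57 / 3093.71 × 100 = 102.0319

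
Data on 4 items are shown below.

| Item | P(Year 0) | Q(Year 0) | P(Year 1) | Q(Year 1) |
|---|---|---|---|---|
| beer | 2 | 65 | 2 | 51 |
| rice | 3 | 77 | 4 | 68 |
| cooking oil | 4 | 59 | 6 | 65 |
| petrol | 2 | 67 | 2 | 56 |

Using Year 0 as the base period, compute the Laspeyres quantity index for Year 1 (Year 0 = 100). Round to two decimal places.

92.75

Laspeyres quantity index uses base-period prices as weights.
ΣP(Year 0)·Q(Year 1) = 2×51 + 3×68 + 4×65 + 2×56 = 102 + 204 + 260 + 112 = 678
ΣP(Year 0)·Q(Year 0) = 2×65 + 3×77 + 4×59 + 2×67 = 130 + 231 + 236 + 134 = 731
Index = 678 / 731 × 100 = 92.7497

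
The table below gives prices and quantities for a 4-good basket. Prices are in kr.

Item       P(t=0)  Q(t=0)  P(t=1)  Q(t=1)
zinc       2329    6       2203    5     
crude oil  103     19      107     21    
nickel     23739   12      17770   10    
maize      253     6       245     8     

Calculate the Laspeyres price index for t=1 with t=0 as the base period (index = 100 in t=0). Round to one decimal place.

76.1

Laspeyres price index uses base-period quantities as weights.
ΣP(t=1)·Q(t=0) = 2203×6 + 107×19 + 17770×12 + 245×6 = 13218 + 2033 + 213240 + 1470 = 229961
ΣP(t=0)·Q(t=0) = 2329×6 + 103×19 + 23739×12 + 253×6 = 13974 + 1957 + 284868 + 1518 = 302317
Index = 229961 / 302317 × 100 = 76.0662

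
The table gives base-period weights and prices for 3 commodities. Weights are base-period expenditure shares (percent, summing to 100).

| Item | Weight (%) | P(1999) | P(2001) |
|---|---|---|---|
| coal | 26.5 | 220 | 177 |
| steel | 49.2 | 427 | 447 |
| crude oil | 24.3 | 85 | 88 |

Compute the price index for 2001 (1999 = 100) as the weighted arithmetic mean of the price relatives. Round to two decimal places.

97.98

coal: 26.5 × (177/220) = 26.5 × 0.804545 = 21.3205
steel: 49.2 × (447/427) = 49.2 × 1.046838 = 51.5044
crude oil: 24.3 × (88/85) = 24.3 × 1.035294 = 25.1576
Index = Σ wᵢ·(p₁ᵢ/p₀ᵢ) = 21.3205 + 51.5044 + 25.1576 = 97.9826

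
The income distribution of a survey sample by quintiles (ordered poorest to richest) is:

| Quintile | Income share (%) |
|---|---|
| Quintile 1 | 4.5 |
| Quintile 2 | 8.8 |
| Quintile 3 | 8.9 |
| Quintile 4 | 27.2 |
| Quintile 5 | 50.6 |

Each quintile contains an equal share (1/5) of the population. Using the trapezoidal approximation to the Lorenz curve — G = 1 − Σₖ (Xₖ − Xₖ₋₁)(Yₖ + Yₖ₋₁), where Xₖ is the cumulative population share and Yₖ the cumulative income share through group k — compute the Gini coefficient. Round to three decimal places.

Cumulative income shares Yₖ: 0.0450, 0.1330, 0.2220, 0.4940, 1.0000
Σ (Xₖ−Xₖ₋₁)(Yₖ+Yₖ₋₁) = (1/5)(0.0450+0.0000) + (1/5)(0.1330+0.0450) + (1/5)(0.2220+0.1330) + (1/5)(0.4940+0.2220) + (1/5)(1.0000+0.4940)
  = 0.0090 + 0.0356 + 0.0710 + 0.1432 + 0.2988 = 0.5576
G = 1 − 0.5576 = 0.4424

0.442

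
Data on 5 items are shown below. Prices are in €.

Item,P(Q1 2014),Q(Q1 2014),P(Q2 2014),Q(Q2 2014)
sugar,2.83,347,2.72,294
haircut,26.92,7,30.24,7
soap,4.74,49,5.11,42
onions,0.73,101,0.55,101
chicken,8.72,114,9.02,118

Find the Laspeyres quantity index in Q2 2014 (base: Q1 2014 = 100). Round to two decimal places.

94.00

Laspeyres quantity index uses base-period prices as weights.
ΣP(Q1 2014)·Q(Q2 2014) = 2.83×294 + 26.92×7 + 4.74×42 + 0.73×101 + 8.72×118 = 832.02 + 188.44 + 199.08 + 73.73 + 1028.96 = 2322.23
ΣP(Q1 2014)·Q(Q1 2014) = 2.83×347 + 26.92×7 + 4.74×49 + 0.73×101 + 8.72×114 = 982.01 + 188.44 + 232.26 + 73.73 + 994.08 = 2470.52
Index = 2322.23 / 2470.52 × 100 = 93.9976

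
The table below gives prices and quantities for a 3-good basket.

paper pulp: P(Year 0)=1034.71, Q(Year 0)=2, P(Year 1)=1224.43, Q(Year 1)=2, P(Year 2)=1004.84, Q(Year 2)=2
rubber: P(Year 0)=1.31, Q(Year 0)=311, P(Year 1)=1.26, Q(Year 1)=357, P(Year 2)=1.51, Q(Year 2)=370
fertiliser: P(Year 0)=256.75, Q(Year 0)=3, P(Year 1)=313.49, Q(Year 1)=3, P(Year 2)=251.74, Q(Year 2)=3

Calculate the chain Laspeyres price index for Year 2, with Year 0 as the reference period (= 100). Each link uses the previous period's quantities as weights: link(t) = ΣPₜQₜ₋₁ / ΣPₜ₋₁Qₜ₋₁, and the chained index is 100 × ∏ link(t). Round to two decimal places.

100.22

Link Year 0→Year 1:
ΣP(Year 1)Q(Year 0) = 1224.43×2 + 1.26×311 + 313.49×3 = 2448.86 + 391.86 + 940.47 = 3781.19
ΣP(Year 0)Q(Year 0) = 1034.71×2 + 1.31×311 + 256.75×3 = 2069.42 + 407.41 + 770.25 = 3247.08
link = 3781.19/3247.08 = 1.164489
Link Year 1→Year 2:
ΣP(Year 2)Q(Year 1) = 1004.84×2 + 1.51×357 + 251.74×3 = 2009.68 + 539.07 + 755.22 = 3303.97
ΣP(Year 1)Q(Year 1) = 1224.43×2 + 1.26×357 + 313.49×3 = 2448.86 + 449.82 + 940.47 = 3839.15
link = 3303.97/3839.15 = 0.860599
Chained index = 100 × 1.164489 × 0.860599 = 100.2159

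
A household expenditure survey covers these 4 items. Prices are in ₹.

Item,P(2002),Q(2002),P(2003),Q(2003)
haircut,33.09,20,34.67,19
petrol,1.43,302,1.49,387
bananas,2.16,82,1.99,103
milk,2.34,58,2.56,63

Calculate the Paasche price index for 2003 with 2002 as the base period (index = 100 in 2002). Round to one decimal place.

103.2

Paasche price index uses current-period quantities as weights.
ΣP(2003)·Q(2003) = 34.67×19 + 1.49×387 + 1.99×103 + 2.56×63 = 658.73 + 576.63 + 204.97 + 161.28 = 1601.61
ΣP(2002)·Q(2003) = 33.09×19 + 1.43×387 + 2.16×103 + 2.34×63 = 628.71 + 553.41 + 222.48 + 147.42 = 1552.02
Index = 1601.61 / 1552.02 × 100 = 103.1952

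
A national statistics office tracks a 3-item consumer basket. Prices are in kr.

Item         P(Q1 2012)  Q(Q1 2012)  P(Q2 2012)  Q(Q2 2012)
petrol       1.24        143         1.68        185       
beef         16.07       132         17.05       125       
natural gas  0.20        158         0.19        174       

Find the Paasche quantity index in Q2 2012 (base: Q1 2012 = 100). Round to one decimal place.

98.2

Paasche quantity index uses current-period prices as weights.
ΣP(Q2 2012)·Q(Q2 2012) = 1.68×185 + 17.05×125 + 0.19×174 = 310.8 + 2131.25 + 33.06 = 2475.11
ΣP(Q2 2012)·Q(Q1 2012) = 1.68×143 + 17.05×132 + 0.19×158 = 240.24 + 2250.6 + 30.02 = 2520.86
Index = 2475.11 / 2520.86 × 100 = 98.1851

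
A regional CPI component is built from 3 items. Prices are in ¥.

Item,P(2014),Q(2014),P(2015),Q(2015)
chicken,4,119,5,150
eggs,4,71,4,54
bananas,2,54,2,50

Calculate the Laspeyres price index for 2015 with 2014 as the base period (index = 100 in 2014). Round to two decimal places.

Laspeyres price index uses base-period quantities as weights.
ΣP(2015)·Q(2014) = 5×119 + 4×71 + 2×54 = 595 + 284 + 108 = 987
ΣP(2014)·Q(2014) = 4×119 + 4×71 + 2×54 = 476 + 284 + 108 = 868
Index = 987 / 868 × 100 = 113.7097

113.71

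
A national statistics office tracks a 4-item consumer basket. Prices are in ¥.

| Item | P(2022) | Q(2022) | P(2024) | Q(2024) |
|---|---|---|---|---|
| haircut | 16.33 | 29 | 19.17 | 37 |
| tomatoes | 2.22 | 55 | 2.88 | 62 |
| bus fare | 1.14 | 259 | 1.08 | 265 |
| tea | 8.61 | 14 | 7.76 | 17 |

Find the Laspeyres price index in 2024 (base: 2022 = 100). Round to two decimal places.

109.02

Laspeyres price index uses base-period quantities as weights.
ΣP(2024)·Q(2022) = 19.17×29 + 2.88×55 + 1.08×259 + 7.76×14 = 555.93 + 158.4 + 279.72 + 108.64 = 1102.69
ΣP(2022)·Q(2022) = 16.33×29 + 2.22×55 + 1.14×259 + 8.61×14 = 473.57 + 122.1 + 295.26 + 120.54 = 1011.47
Index = 1102.69 / 1011.47 × 100 = 109.0186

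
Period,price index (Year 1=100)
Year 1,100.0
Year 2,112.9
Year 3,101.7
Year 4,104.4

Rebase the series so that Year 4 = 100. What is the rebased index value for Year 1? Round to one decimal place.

Rebased(Year 1) = 100.0 / 104.4 × 100 = 95.7854

95.8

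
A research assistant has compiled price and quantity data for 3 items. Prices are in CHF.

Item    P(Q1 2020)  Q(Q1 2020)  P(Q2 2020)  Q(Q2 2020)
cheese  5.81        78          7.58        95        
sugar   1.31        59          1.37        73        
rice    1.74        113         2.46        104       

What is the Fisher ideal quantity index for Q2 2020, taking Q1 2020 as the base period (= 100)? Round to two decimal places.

Laspeyres component (base-period weights):
ΣP(Q1 2020)Q(Q2 2020) = 5.81×95 + 1.31×73 + 1.74×104 = 551.95 + 95.63 + 180.96 = 828.54
ΣP(Q1 2020)Q(Q1 2020) = 5.81×78 + 1.31×59 + 1.74×113 = 453.18 + 77.29 + 196.62 = 727.09
L = 828.54 / 727.09 × 100 = 113.9529
Paasche component (current-period weights):
ΣP(Q2 2020)Q(Q2 2020) = 7.58×95 + 1.37×73 + 2.46×104 = 720.1 + 100.01 + 255.84 = 1075.95
ΣP(Q2 2020)Q(Q1 2020) = 7.58×78 + 1.37×59 + 2.46×113 = 591.24 + 80.83 + 277.98 = 950.05
P = 1075.95 / 950.05 × 100 = 113.2519
Fisher = √(L × P) = √(113.9529 × 113.2519) = 113.6019

113.60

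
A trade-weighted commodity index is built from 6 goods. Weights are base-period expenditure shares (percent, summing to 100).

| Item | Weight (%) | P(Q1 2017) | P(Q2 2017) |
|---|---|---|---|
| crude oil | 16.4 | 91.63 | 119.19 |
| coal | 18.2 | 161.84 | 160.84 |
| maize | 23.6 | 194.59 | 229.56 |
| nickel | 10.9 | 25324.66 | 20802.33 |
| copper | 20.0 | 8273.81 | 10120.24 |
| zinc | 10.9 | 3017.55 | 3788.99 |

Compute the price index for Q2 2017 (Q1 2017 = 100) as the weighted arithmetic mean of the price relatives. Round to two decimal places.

crude oil: 16.4 × (119.19/91.63) = 16.4 × 1.300775 = 21.3327
coal: 18.2 × (160.84/161.84) = 18.2 × 0.993821 = 18.0875
maize: 23.6 × (229.56/194.59) = 23.6 × 1.179711 = 27.8412
nickel: 10.9 × (20802.33/25324.66) = 10.9 × 0.821426 = 8.9535
copper: 20.0 × (10120.24/8273.81) = 20.0 × 1.223166 = 24.4633
zinc: 10.9 × (3788.99/3017.55) = 10.9 × 1.255651 = 13.6866
Index = Σ wᵢ·(p₁ᵢ/p₀ᵢ) = 21.3327 + 18.0875 + 27.8412 + 8.9535 + 24.4633 + 13.6866 = 114.3649

114.36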